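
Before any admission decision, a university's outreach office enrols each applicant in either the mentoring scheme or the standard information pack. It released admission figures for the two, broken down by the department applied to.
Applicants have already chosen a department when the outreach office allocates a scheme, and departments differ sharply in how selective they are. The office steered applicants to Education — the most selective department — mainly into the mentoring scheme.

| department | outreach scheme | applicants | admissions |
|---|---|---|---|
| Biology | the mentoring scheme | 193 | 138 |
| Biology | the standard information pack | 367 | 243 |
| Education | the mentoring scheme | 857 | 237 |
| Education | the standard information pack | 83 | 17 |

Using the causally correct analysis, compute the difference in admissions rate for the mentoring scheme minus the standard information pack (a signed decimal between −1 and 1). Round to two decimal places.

Within every department level the mentoring scheme has the higher rate, yet pooled the standard information pack does — Simpson's reversal.
Department is set before the outreach scheme has any effect — it is not caused by the outreach scheme — and it independently drives the outcome. That makes it a confounder, so the causal comparison is within department levels.
Adjusting over the population distribution of department: 0.373·(0.715−0.662) + 0.627·(0.277−0.205) = +0.065.

+0.06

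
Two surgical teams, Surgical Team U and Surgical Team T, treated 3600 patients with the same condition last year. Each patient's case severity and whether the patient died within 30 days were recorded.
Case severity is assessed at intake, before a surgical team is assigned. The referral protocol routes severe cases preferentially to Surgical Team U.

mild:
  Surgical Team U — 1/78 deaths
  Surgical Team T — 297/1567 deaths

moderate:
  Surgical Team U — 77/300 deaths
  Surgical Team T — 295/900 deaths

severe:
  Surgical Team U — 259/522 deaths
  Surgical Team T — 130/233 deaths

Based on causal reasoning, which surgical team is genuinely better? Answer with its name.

Surgical Team U

Case severity is set before the surgical team has any effect — it is not caused by the surgical team — and it independently drives the outcome. That makes it a confounder, so the causal comparison is within case severity levels.
Within each level — mild: 1.3% vs 19.0%; moderate: 25.7% vs 32.8%; severe: 49.6% vs 55.8% — Surgical Team U is lower every time.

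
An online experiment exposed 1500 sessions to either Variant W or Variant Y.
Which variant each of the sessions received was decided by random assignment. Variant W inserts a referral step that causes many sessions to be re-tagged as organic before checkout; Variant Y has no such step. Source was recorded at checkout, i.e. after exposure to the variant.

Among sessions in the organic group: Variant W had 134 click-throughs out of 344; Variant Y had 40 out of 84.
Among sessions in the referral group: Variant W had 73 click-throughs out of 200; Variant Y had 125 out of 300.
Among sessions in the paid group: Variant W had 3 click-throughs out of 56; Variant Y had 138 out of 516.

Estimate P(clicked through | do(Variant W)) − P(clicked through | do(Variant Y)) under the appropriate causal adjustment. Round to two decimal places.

The traffic source-specific comparison favours Variant Y throughout, but the pooled figures favour Variant W. The question is whether to condition on traffic source.
Traffic source here is a post-treatment variable shaped by the variant; conditioning on it would introduce bias rather than remove it. The overall comparison is the causal one.
The causal difference is the pooled difference: 0.350 − 0.337 = +0.013.

+0.01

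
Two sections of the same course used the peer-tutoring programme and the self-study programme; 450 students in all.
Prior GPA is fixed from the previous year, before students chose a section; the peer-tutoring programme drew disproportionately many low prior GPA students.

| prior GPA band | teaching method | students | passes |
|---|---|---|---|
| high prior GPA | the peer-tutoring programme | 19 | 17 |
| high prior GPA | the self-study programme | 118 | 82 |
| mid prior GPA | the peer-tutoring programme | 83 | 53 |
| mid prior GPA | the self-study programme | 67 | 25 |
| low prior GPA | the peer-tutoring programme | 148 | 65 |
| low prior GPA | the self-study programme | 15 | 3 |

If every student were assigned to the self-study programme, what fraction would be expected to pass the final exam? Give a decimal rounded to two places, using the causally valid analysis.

0.41

The imbalance in prior GPA band arose from how students were allocated, not from anything the teaching method did; and prior GPA band independently affects the outcome. The pooled gap is confounded — condition on prior GPA band.
Standardising the self-study programme to the population prior GPA band mix: 0.304·82/118 + 0.333·25/67 + 0.362·3/15 = 0.408.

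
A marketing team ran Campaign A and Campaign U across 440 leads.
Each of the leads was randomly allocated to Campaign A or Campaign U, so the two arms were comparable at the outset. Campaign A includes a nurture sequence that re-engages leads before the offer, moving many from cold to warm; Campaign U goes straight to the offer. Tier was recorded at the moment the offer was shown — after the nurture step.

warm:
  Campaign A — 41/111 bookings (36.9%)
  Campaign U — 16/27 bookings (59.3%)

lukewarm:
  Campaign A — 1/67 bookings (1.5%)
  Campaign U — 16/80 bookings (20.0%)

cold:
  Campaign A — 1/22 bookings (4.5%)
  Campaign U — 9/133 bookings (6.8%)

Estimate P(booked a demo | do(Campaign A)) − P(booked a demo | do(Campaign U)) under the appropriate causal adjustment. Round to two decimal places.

Engagement tier lies on the pathway campaign → engagement tier → outcome, so adjusting for it blocks the indirect effect. For the total causal effect of campaign, use the unadjusted pooled rates.
The causal difference is the pooled difference: 0.215 − 0.171 = +0.044.

+0.04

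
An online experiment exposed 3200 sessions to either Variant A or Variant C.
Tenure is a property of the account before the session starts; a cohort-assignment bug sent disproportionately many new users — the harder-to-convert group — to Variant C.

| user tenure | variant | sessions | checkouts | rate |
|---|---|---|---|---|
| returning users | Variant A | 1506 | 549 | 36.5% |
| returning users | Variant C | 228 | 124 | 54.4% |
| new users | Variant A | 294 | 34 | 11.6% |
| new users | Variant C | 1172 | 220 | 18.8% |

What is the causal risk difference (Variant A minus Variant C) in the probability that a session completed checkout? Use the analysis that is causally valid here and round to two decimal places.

-0.13

User tenure is set before the variant has any effect — it is not caused by the variant — and it independently drives the outcome. That makes it a confounder, so the causal comparison is within user tenure levels.
Adjusting over the population distribution of user tenure: 0.542·(0.365−0.544) + 0.458·(0.116−0.188) = -0.130.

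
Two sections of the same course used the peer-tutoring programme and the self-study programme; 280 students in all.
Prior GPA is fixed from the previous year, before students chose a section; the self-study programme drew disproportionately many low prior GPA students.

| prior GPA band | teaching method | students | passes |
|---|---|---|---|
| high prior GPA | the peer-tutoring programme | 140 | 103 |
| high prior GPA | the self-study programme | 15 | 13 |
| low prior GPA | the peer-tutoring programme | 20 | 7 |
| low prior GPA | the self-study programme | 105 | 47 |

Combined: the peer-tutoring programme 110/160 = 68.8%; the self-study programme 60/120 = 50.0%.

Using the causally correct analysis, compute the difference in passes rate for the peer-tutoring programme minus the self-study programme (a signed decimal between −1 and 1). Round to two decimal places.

The stratified and pooled comparisons disagree (the self-study programme wins within each prior GPA band; the peer-tutoring programme wins overall), so the answer turns on the causal role of prior GPA band.
Prior GPA band satisfies the back-door criterion: it is not a descendant of the teaching method, and it blocks the spurious path from teaching method to outcome. Adjusting for it (i.e., using the within-prior GPA band rates) gives the causal effect.
Adjusting over the population distribution of prior GPA band: 0.554·(0.736−0.867) + 0.446·(0.350−0.448) = -0.116.

-0.12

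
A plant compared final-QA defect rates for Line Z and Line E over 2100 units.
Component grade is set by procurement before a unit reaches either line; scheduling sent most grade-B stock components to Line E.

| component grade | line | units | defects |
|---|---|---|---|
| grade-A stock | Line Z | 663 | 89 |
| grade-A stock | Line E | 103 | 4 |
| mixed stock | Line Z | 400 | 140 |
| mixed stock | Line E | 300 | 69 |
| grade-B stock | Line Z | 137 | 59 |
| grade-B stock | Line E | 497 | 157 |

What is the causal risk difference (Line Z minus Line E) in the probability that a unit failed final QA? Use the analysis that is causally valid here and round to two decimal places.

+0.11

Since component grade is a pre-existing factor (not a product of the line) and it affects the outcome on its own, it is a confounder. The stratified rates, not the pooled rate, identify the causal effect.
Adjusting over the population distribution of component grade: 0.365·(0.134−0.039) + 0.333·(0.350−0.230) + 0.302·(0.431−0.316) = +0.109.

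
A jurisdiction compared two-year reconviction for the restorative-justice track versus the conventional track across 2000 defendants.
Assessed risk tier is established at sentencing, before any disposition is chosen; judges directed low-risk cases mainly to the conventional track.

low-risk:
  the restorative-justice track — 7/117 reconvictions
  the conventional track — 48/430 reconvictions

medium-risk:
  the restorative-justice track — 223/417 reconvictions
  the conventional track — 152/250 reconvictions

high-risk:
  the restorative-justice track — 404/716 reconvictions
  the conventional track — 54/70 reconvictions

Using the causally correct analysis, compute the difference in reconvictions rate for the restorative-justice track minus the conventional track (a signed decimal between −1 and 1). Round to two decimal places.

the restorative-justice track is lower inside every assessed risk tier stratum but the conventional track is lower in aggregate. Whether to stratify depends on how assessed risk tier relates to the disposition.
Since assessed risk tier is a pre-existing factor (not a product of the disposition) and it affects the outcome on its own, it is a confounder. The stratified rates, not the pooled rate, identify the causal effect.
Adjusting over the population distribution of assessed risk tier: 0.274·(0.060−0.112) + 0.334·(0.535−0.608) + 0.393·(0.564−0.771) = -0.120.

-0.12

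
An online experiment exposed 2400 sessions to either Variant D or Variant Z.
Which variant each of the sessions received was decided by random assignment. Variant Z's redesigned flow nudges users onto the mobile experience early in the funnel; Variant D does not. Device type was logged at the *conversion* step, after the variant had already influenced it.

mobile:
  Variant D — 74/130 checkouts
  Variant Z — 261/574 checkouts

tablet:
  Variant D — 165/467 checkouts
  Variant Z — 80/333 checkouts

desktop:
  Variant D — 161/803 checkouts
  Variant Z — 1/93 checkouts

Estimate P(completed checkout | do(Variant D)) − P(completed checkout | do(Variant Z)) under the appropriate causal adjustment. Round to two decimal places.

-0.06

The device type-specific comparison favours Variant D throughout, but the pooled figures favour Variant Z. The question is whether to condition on device type.
Device type is recorded after the variant and is itself shifted by it — it sits on the causal path from variant to outcome. Conditioning on a mediator would strip out part of the effect we want; the pooled comparison gives the total causal effect.
The causal difference is the pooled difference: 0.286 − 0.342 = -0.056.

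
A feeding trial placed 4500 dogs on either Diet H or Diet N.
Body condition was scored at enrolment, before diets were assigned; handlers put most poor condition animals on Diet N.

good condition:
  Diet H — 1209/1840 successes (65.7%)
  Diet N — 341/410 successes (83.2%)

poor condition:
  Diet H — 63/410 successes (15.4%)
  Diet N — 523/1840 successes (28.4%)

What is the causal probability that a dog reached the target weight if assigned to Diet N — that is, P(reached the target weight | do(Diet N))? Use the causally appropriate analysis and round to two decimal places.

0.56

The imbalance in starting body condition arose from how dogs were allocated, not from anything the diet did; and starting body condition independently affects the outcome. The pooled gap is confounded — condition on starting body condition.
Standardising Diet N to the population starting body condition mix: 0.500·341/410 + 0.500·523/1840 = 0.558.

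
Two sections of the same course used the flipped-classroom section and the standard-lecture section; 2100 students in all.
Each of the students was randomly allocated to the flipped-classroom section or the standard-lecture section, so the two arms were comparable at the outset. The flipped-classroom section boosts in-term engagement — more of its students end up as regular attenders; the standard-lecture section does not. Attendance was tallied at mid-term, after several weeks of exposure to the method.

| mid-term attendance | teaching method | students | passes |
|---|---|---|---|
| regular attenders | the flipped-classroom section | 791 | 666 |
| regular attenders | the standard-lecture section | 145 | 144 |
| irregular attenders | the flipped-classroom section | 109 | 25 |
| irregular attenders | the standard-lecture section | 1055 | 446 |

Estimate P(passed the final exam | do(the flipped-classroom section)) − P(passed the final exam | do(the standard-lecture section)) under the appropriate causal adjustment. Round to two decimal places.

Mid-term attendance here is a post-treatment variable shaped by the teaching method; conditioning on it would introduce bias rather than remove it. The overall comparison is the causal one.
The causal difference is the pooled difference: 0.768 − 0.492 = +0.276.

+0.28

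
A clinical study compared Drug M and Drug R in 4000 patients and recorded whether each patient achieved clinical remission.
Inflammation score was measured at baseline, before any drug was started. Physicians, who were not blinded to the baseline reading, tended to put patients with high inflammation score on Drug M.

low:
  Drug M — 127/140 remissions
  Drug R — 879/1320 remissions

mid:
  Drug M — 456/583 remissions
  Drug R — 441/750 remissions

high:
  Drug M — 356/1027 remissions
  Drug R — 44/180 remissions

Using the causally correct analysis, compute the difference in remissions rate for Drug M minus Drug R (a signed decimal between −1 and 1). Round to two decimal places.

Within every inflammation score level Drug M has the higher rate, yet pooled Drug R does — Simpson's reversal.
Inflammation score differs across drugs for reasons unrelated to any effect of the drug itself, and it separately predicts the outcome — a classic confounder. We must compare within inflammation score levels.
Adjusting over the population distribution of inflammation score: 0.365·(0.907−0.666) + 0.333·(0.782−0.588) + 0.302·(0.347−0.244) = +0.184.

+0.18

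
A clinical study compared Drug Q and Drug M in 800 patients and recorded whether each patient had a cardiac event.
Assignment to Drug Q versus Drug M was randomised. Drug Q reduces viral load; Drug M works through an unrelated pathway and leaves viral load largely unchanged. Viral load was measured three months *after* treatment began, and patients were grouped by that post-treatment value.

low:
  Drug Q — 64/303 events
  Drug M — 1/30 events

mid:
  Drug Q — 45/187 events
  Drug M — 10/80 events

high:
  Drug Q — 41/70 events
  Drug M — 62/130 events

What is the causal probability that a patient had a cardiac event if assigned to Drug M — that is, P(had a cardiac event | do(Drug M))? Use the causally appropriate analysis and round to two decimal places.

Viral load lies on the pathway drug → viral load → outcome, so adjusting for it blocks the indirect effect. For the total causal effect of drug, use the unadjusted pooled rates.
So P(outcome | do(Drug M)) is just the pooled rate for Drug M: 73/240 = 0.304.

0.30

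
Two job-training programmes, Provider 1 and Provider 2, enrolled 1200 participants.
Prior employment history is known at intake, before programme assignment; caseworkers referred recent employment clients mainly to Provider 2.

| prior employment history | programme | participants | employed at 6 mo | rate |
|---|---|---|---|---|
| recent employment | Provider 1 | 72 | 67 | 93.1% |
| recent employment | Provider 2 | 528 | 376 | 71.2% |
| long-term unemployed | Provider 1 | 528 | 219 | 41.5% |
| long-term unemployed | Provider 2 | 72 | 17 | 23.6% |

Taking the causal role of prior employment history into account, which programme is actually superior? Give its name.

Nothing the programme does changes prior employment history; the imbalance is an allocation artefact. With prior employment history also predicting the outcome, the pooled figure is confounded, and the within-stratum comparison is the causal one.
Within each level — recent employment: 93.1% vs 71.2%; long-term unemployed: 41.5% vs 23.6% — Provider 1 is higher every time.

Provider 1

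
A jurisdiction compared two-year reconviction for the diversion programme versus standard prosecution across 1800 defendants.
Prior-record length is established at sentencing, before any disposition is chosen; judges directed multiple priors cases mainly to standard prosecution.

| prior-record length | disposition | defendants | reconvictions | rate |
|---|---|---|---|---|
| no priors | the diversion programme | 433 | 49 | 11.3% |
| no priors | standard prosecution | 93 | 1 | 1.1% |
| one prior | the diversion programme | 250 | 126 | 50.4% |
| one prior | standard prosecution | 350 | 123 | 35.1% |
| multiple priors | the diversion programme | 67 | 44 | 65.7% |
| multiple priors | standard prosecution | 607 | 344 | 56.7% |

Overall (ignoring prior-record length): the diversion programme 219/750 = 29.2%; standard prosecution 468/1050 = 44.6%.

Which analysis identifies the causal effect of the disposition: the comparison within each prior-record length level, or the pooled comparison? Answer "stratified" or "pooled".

Within every prior-record length level standard prosecution has the lower rate, yet pooled the diversion programme does — Simpson's reversal.
Since prior-record length is a pre-existing factor (not a product of the disposition) and it affects the outcome on its own, it is a confounder. The stratified rates, not the pooled rate, identify the causal effect.
Within each level — no priors: 11.3% vs 1.1%; one prior: 50.4% vs 35.1%; multiple priors: 65.7% vs 56.7% — standard prosecution is lower every time.

stratified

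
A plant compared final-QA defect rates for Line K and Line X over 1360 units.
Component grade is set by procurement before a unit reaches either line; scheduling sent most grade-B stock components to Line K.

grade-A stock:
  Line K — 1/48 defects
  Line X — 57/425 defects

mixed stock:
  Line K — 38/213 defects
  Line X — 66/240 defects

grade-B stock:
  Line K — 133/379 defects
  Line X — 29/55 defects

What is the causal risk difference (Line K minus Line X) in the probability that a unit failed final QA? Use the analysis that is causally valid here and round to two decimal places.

Nothing the line does changes component grade; the imbalance is an allocation artefact. With component grade also predicting the outcome, the pooled figure is confounded, and the within-stratum comparison is the causal one.
Adjusting over the population distribution of component grade: 0.348·(0.021−0.134) + 0.333·(0.178−0.275) + 0.319·(0.351−0.527) = -0.128.

-0.13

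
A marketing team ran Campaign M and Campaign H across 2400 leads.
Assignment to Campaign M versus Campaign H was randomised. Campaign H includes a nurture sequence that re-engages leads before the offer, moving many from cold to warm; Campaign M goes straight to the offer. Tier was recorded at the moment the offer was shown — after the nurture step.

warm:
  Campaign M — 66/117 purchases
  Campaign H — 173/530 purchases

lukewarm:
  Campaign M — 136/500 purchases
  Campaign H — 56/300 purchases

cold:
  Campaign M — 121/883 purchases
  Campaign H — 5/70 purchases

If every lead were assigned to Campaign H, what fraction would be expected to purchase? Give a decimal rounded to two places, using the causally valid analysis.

Engagement tier is downstream of the campaign. One should not condition on a consequence of treatment, so the overall rates are the right comparison.
So P(outcome | do(Campaign H)) is just the pooled rate for Campaign H: 234/900 = 0.260.

0.26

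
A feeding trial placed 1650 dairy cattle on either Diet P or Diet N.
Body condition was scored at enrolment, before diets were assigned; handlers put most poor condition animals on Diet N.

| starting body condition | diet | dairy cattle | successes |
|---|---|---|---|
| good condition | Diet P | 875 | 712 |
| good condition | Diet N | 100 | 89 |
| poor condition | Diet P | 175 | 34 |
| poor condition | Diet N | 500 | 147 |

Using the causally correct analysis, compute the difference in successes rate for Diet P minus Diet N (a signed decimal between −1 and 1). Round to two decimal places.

Here starting body condition is a common cause — it drives both which diet a case falls under and the outcome. The crude comparison mixes populations; the stratum-specific rates are the causally relevant ones.
Adjusting over the population distribution of starting body condition: 0.591·(0.814−0.890) + 0.409·(0.194−0.294) = -0.086.

-0.09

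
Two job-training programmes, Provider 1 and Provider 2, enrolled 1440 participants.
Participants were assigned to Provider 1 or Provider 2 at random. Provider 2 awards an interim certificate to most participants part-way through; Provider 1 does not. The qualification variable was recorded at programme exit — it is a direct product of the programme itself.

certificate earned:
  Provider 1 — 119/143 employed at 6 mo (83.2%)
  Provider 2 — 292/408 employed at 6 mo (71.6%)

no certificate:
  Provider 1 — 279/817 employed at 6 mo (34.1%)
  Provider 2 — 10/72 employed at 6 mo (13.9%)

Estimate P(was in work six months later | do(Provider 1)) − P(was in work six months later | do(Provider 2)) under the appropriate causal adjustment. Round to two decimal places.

-0.21

The distribution of qualification attained during the programme is itself part of what the programme does — it is an intermediate outcome. Holding it fixed would remove that part of the effect; the total effect is the pooled difference.
The causal difference is the pooled difference: 0.415 − 0.629 = -0.215.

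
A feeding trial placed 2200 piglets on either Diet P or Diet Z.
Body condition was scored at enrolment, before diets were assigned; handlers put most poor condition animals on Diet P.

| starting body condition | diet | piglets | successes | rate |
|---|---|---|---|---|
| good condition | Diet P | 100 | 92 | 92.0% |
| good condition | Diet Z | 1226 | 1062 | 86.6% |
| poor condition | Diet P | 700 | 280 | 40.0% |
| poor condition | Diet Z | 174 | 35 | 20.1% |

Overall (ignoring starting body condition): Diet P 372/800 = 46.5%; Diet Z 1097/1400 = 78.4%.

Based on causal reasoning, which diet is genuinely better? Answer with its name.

Starting body condition differs across diets for reasons unrelated to any effect of the diet itself, and it separately predicts the outcome — a classic confounder. We must compare within starting body condition levels.
Within each level — good condition: 92.0% vs 86.6%; poor condition: 40.0% vs 20.1% — Diet P is higher every time.

Diet P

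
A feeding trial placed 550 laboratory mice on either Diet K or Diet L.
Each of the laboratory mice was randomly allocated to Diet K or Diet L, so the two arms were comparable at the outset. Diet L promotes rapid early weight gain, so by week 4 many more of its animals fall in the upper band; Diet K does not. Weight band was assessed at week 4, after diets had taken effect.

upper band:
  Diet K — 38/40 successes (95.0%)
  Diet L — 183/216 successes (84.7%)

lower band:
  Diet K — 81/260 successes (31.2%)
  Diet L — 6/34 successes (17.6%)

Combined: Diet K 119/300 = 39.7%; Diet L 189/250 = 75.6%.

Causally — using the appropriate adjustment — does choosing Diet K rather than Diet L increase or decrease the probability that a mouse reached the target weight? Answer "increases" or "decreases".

decreases

Week-4 weight band here is a post-treatment variable shaped by the diet; conditioning on it would introduce bias rather than remove it. The overall comparison is the causal one.
Pooled: Diet K 39.7% vs Diet L 75.6%; Diet L is higher overall.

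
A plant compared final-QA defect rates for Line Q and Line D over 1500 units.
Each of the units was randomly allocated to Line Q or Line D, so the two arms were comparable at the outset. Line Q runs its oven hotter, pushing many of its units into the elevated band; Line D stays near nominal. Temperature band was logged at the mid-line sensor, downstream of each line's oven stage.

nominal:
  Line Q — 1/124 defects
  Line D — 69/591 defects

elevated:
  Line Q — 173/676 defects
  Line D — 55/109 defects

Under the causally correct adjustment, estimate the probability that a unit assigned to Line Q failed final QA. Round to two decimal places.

0.22

In-process temperature band is recorded after the line and is itself shifted by it — it sits on the causal path from line to outcome. Conditioning on a mediator would strip out part of the effect we want; the pooled comparison gives the total causal effect.
So P(outcome | do(Line Q)) is just the pooled rate for Line Q: 174/800 = 0.217.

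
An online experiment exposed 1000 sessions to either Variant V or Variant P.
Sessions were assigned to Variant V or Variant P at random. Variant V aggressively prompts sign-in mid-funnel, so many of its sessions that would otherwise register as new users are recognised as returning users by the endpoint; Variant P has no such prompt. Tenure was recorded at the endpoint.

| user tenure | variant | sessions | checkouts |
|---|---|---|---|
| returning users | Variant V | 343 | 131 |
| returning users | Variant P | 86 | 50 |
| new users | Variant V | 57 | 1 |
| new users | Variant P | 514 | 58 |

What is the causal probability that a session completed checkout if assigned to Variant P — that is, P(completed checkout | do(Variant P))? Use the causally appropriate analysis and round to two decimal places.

0.18

User tenure is downstream of the variant. One should not condition on a consequence of treatment, so the overall rates are the right comparison.
So P(outcome | do(Variant P)) is just the pooled rate for Variant P: 108/600 = 0.180.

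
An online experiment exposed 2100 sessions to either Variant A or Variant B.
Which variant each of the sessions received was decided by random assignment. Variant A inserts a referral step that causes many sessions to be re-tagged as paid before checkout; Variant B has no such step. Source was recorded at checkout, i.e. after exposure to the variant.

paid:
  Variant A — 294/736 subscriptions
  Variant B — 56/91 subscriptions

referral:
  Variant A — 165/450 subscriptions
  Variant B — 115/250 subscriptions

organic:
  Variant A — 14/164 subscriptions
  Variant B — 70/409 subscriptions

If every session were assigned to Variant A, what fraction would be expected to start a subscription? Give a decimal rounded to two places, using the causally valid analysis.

Stratifying would compare variants among sessions the variants themselves sorted into traffic source groups — a form of selection on an intermediate. The unconditioned pooled rates give the total causal effect.
So P(outcome | do(Variant A)) is just the pooled rate for Variant A: 473/1350 = 0.350.

0.35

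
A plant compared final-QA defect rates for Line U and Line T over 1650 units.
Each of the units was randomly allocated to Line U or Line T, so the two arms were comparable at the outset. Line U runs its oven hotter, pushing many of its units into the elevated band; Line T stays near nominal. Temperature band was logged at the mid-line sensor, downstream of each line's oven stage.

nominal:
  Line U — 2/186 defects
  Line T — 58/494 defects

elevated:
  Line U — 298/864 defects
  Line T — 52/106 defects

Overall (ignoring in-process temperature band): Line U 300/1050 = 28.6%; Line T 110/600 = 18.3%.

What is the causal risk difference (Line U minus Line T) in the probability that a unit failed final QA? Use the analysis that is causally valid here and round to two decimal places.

Because the line influences in-process temperature band, in-process temperature band is a post-treatment mediator, not a confounder. Stratifying on it would bias the estimate; the causal effect is the crude pooled difference.
The causal difference is the pooled difference: 0.286 − 0.183 = +0.102.

+0.10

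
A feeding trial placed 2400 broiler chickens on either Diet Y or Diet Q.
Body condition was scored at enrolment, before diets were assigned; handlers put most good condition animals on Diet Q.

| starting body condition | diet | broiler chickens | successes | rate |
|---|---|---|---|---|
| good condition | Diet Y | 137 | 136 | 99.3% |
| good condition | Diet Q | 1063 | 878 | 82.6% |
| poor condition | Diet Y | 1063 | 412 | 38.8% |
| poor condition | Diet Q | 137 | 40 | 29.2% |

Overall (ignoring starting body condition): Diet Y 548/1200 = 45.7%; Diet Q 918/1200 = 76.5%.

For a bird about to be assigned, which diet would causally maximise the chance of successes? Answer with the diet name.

The stratified and pooled comparisons disagree (Diet Y wins within each starting body condition; Diet Q wins overall), so the answer turns on the causal role of starting body condition.
Starting body condition satisfies the back-door criterion: it is not a descendant of the diet, and it blocks the spurious path from diet to outcome. Adjusting for it (i.e., using the within-starting body condition rates) gives the causal effect.
Within each level — good condition: 99.3% vs 82.6%; poor condition: 38.8% vs 29.2% — Diet Y is higher every time.

Diet Y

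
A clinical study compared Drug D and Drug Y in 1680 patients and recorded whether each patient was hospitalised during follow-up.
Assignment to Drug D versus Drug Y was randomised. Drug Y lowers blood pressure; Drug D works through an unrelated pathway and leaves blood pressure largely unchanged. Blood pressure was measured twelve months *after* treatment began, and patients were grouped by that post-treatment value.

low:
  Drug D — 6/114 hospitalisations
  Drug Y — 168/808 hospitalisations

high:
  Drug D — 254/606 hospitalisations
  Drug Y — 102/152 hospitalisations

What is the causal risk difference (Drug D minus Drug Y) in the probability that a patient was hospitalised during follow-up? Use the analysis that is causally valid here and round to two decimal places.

+0.08

Blood pressure is downstream of the drug. One should not condition on a consequence of treatment, so the overall rates are the right comparison.
The causal difference is the pooled difference: 0.361 − 0.281 = +0.080.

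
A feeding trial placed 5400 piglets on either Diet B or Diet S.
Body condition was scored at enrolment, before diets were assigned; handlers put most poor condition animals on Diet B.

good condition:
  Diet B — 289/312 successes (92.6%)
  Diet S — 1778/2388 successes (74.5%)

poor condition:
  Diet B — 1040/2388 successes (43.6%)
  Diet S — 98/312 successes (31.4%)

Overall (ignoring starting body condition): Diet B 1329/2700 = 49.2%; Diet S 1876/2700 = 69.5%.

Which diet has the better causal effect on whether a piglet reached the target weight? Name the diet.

Diet B

Here starting body condition is a common cause — it drives both which diet a case falls under and the outcome. The crude comparison mixes populations; the stratum-specific rates are the causally relevant ones.
Within each level — good condition: 92.6% vs 74.5%; poor condition: 43.6% vs 31.4% — Diet B is higher every time.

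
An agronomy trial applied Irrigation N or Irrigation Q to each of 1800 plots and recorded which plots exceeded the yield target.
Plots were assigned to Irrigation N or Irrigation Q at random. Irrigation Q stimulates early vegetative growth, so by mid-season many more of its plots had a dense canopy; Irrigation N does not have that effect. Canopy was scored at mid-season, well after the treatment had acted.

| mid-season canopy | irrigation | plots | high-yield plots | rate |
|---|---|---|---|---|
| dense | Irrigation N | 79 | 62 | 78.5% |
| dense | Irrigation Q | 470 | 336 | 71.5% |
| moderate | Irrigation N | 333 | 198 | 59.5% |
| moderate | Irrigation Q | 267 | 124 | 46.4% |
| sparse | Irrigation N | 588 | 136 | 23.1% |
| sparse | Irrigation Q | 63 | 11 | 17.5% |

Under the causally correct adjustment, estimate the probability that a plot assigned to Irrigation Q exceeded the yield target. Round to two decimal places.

0.59

The mid-season canopy-specific comparison favours Irrigation N throughout, but the pooled figures favour Irrigation Q. The question is whether to condition on mid-season canopy.
The distribution of mid-season canopy is itself part of what the irrigation does — it is an intermediate outcome. Holding it fixed would remove that part of the effect; the total effect is the pooled difference.
So P(outcome | do(Irrigation Q)) is just the pooled rate for Irrigation Q: 471/800 = 0.589.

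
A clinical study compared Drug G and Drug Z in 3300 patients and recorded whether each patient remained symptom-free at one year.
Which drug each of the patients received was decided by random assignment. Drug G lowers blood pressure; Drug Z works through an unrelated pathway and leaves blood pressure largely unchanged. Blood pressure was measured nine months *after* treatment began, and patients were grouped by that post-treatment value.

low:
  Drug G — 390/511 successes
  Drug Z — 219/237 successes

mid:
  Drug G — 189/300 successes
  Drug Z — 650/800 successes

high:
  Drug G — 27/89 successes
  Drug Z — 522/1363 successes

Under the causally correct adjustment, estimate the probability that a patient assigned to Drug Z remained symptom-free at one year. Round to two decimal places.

The stratified and pooled comparisons disagree (Drug Z wins within each blood pressure; Drug G wins overall), so the answer turns on the causal role of blood pressure.
Because the drug influences blood pressure, blood pressure is a post-treatment mediator, not a confounder. Stratifying on it would bias the estimate; the causal effect is the crude pooled difference.
So P(outcome | do(Drug Z)) is just the pooled rate for Drug Z: 1391/2400 = 0.580.

0.58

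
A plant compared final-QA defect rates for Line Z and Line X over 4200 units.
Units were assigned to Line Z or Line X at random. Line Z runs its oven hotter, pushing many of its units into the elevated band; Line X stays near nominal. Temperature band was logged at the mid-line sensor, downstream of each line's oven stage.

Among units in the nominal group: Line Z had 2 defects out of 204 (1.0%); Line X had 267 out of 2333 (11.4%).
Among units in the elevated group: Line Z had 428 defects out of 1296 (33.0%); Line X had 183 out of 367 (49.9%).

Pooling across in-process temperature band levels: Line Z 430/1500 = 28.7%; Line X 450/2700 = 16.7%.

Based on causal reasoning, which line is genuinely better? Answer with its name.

Line X

In-process temperature band lies on the pathway line → in-process temperature band → outcome, so adjusting for it blocks the indirect effect. For the total causal effect of line, use the unadjusted pooled rates.
Pooled: Line Z 28.7% vs Line X 16.7%; Line X is lower overall.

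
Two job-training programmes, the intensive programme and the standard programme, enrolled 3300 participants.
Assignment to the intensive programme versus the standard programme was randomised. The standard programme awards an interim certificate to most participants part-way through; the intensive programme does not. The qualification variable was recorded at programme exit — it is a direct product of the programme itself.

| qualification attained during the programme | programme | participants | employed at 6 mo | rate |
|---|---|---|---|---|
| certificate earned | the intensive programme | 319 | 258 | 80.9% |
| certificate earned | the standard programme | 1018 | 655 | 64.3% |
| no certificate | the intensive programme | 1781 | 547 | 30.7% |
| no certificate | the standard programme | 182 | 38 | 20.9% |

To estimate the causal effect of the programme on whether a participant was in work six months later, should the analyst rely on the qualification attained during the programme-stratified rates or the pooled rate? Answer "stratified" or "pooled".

Qualification attained during the programme here is a post-treatment variable shaped by the programme; conditioning on it would introduce bias rather than remove it. The overall comparison is the causal one.
Pooled: the intensive programme 38.3% vs the standard programme 57.8%; the standard programme is higher overall.

pooled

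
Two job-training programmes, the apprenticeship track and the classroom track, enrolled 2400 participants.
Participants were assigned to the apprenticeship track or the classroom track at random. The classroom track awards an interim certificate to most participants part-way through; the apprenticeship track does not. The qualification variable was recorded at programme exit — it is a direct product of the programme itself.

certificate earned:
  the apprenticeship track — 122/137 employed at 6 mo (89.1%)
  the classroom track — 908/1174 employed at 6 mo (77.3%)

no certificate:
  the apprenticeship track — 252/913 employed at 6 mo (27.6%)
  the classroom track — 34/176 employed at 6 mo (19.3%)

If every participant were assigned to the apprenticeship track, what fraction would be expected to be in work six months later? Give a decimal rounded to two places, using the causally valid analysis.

Qualification attained during the programme is recorded after the programme and is itself shifted by it — it sits on the causal path from programme to outcome. Conditioning on a mediator would strip out part of the effect we want; the pooled comparison gives the total causal effect.
So P(outcome | do(the apprenticeship track)) is just the pooled rate for the apprenticeship track: 374/1050 = 0.356.

0.36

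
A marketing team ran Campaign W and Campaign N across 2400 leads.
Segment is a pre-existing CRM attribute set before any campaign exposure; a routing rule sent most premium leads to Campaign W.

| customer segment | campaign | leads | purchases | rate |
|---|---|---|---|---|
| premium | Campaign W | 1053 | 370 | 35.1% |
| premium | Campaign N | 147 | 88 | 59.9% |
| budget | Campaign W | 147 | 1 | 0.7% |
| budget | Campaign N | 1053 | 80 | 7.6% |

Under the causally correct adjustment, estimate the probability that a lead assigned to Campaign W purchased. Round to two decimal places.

0.18

Within every customer segment level Campaign N has the higher rate, yet pooled Campaign W does — Simpson's reversal.
Since customer segment is a pre-existing factor (not a product of the campaign) and it affects the outcome on its own, it is a confounder. The stratified rates, not the pooled rate, identify the causal effect.
Standardising Campaign W to the population customer segment mix: 0.500·370/1053 + 0.500·1/147 = 0.179.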